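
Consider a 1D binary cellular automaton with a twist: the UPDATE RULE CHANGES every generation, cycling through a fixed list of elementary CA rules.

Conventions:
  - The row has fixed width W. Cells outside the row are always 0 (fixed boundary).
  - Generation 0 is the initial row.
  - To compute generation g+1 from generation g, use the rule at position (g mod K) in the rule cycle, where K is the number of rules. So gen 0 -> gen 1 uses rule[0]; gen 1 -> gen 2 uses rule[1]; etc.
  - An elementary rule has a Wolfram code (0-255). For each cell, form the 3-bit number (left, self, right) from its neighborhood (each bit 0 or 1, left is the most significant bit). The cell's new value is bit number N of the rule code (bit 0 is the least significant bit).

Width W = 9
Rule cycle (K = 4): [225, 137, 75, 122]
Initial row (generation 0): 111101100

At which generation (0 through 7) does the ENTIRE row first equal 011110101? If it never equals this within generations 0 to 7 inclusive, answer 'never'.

Answer: 1

Derivation:
Gen 0: 111101100
Gen 1 (rule 225): 011110101
Gen 2 (rule 137): 011100000
Gen 3 (rule 75): 110101111
Gen 4 (rule 122): 111011001
Gen 5 (rule 225): 011101000
Gen 6 (rule 137): 011000011
Gen 7 (rule 75): 111011111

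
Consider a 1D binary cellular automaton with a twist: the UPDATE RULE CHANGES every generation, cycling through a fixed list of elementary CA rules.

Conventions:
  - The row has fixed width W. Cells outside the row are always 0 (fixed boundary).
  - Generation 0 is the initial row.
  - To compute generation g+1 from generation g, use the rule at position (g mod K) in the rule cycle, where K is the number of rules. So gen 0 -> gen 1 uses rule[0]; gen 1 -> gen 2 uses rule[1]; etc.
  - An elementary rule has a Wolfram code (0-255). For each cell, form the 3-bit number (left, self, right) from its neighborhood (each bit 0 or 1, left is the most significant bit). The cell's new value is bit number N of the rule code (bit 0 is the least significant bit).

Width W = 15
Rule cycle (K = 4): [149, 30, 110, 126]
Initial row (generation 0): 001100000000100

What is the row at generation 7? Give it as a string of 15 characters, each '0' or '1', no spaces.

Answer: 101111101101011

Derivation:
Gen 0: 001100000000100
Gen 1 (rule 149): 100011111110111
Gen 2 (rule 30): 110110000000100
Gen 3 (rule 110): 111110000001100
Gen 4 (rule 126): 100011000011110
Gen 5 (rule 149): 111000111001101
Gen 6 (rule 30): 100101100111001
Gen 7 (rule 110): 101111101101011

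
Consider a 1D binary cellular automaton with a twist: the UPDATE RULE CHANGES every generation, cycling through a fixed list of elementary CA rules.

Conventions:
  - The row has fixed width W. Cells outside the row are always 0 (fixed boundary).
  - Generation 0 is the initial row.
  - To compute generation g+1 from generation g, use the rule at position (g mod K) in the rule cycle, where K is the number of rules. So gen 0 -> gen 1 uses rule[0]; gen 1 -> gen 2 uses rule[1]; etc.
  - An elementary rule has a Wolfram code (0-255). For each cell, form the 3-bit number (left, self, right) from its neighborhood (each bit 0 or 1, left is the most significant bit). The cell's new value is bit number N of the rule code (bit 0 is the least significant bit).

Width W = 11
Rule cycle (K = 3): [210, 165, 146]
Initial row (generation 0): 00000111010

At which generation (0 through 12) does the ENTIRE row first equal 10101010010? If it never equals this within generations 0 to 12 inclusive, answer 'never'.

Gen 0: 00000111010
Gen 1 (rule 210): 00001011001
Gen 2 (rule 165): 11101100001
Gen 3 (rule 146): 01000010010
Gen 4 (rule 210): 10100101101
Gen 5 (rule 165): 11100110011
Gen 6 (rule 146): 01011001100
Gen 7 (rule 210): 10001110110
Gen 8 (rule 165): 10100101000
Gen 9 (rule 146): 00011000100
Gen 10 (rule 210): 00101101010
Gen 11 (rule 165): 10110011110
Gen 12 (rule 146): 00001101101

Answer: never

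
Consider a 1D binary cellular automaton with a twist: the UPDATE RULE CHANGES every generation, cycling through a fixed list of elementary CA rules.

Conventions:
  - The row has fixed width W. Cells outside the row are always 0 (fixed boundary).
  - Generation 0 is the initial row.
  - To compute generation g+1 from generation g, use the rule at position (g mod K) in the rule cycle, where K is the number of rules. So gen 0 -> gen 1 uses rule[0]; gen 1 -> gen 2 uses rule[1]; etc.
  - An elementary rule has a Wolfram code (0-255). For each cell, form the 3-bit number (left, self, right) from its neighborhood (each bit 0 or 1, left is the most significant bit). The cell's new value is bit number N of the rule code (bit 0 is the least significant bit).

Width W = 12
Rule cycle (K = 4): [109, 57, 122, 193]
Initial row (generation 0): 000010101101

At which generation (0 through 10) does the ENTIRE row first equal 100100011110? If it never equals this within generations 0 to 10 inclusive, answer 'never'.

Answer: never

Derivation:
Gen 0: 000010101101
Gen 1 (rule 109): 111011111111
Gen 2 (rule 57): 100110000000
Gen 3 (rule 122): 011111000000
Gen 4 (rule 193): 001111011111
Gen 5 (rule 109): 101001110001
Gen 6 (rule 57): 010101001100
Gen 7 (rule 122): 101010111110
Gen 8 (rule 193): 000000011110
Gen 9 (rule 109): 111111010010
Gen 10 (rule 57): 100000101001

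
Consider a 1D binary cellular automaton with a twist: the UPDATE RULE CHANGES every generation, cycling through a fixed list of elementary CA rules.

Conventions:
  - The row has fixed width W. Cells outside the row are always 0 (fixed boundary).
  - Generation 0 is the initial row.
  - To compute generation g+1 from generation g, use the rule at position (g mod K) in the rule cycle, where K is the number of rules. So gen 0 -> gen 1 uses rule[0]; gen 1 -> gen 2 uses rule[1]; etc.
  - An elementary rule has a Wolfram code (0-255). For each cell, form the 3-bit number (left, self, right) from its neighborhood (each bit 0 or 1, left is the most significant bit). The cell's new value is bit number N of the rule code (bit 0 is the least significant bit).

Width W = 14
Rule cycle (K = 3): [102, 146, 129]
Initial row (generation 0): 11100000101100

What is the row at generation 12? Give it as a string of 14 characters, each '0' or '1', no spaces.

Answer: 10000000000001

Derivation:
Gen 0: 11100000101100
Gen 1 (rule 102): 00100001110100
Gen 2 (rule 146): 01010010100010
Gen 3 (rule 129): 00000000001000
Gen 4 (rule 102): 00000000011000
Gen 5 (rule 146): 00000000100100
Gen 6 (rule 129): 11111110000001
Gen 7 (rule 102): 00000010000011
Gen 8 (rule 146): 00000101000100
Gen 9 (rule 129): 11110000010001
Gen 10 (rule 102): 00010000110011
Gen 11 (rule 146): 00101001001100
Gen 12 (rule 129): 10000000000001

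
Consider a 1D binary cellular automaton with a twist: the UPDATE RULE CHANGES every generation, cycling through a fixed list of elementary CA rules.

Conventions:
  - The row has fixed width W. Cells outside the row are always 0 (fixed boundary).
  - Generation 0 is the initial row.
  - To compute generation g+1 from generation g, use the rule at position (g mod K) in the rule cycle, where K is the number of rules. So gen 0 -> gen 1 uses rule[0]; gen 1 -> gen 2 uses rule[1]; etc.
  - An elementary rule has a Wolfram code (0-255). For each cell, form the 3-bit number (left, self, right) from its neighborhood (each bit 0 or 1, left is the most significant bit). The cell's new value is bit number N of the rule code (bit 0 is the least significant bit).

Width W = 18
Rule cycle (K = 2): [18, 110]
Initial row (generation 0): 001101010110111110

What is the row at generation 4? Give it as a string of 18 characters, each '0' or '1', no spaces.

Gen 0: 001101010110111110
Gen 1 (rule 18): 010000000000000001
Gen 2 (rule 110): 110000000000000011
Gen 3 (rule 18): 001000000000000100
Gen 4 (rule 110): 011000000000001100

Answer: 011000000000001100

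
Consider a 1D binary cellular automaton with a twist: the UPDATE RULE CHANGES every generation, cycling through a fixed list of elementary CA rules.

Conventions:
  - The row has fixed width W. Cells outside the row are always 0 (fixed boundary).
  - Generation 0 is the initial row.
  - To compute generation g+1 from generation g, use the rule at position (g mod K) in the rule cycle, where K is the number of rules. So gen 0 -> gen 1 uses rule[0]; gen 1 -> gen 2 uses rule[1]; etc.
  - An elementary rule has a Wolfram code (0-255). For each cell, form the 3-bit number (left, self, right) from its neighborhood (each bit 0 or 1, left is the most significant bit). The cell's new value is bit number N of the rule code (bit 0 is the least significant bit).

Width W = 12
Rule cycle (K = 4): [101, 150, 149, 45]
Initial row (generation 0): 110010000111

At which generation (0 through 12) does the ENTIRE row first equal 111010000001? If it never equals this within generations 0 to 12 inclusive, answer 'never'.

Gen 0: 110010000111
Gen 1 (rule 101): 010010110001
Gen 2 (rule 150): 111110001011
Gen 3 (rule 149): 011101101000
Gen 4 (rule 45): 010011011011
Gen 5 (rule 101): 010001101101
Gen 6 (rule 150): 111010000001
Gen 7 (rule 149): 010011111101
Gen 8 (rule 45): 010010000011
Gen 9 (rule 101): 010010111001
Gen 10 (rule 150): 111110010111
Gen 11 (rule 149): 011101010010
Gen 12 (rule 45): 010011110010

Answer: 6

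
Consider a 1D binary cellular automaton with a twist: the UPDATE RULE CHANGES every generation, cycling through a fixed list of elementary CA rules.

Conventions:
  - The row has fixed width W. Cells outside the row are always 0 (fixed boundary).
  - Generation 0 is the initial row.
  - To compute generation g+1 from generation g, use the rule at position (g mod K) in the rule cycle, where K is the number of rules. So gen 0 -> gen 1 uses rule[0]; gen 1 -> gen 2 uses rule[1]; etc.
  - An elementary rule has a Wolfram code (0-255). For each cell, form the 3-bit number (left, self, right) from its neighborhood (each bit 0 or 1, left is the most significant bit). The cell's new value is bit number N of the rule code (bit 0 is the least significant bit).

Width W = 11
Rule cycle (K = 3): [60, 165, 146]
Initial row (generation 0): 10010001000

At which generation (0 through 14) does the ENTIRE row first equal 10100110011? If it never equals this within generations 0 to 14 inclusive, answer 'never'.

Gen 0: 10010001000
Gen 1 (rule 60): 11011001100
Gen 2 (rule 165): 00100000001
Gen 3 (rule 146): 01010000010
Gen 4 (rule 60): 01111000011
Gen 5 (rule 165): 00110011000
Gen 6 (rule 146): 01001100100
Gen 7 (rule 60): 01101010110
Gen 8 (rule 165): 00011111000
Gen 9 (rule 146): 00101110100
Gen 10 (rule 60): 00111001110
Gen 11 (rule 165): 10010000100
Gen 12 (rule 146): 01101001010
Gen 13 (rule 60): 01011101111
Gen 14 (rule 165): 01101010110

Answer: never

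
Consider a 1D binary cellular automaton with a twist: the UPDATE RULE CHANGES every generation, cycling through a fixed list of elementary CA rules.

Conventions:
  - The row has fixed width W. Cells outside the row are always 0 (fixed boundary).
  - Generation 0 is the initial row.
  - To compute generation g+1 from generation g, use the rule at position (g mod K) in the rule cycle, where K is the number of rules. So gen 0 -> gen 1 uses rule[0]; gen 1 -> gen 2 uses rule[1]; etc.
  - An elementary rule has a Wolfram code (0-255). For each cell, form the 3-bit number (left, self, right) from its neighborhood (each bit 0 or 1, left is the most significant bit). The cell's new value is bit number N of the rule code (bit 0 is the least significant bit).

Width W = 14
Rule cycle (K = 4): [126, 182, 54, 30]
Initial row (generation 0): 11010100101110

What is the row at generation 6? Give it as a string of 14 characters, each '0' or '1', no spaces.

Gen 0: 11010100101110
Gen 1 (rule 126): 11111111111011
Gen 2 (rule 182): 01111111110100
Gen 3 (rule 54): 10000000001110
Gen 4 (rule 30): 11000000011001
Gen 5 (rule 126): 11100000111111
Gen 6 (rule 182): 01010001011110

Answer: 01010001011110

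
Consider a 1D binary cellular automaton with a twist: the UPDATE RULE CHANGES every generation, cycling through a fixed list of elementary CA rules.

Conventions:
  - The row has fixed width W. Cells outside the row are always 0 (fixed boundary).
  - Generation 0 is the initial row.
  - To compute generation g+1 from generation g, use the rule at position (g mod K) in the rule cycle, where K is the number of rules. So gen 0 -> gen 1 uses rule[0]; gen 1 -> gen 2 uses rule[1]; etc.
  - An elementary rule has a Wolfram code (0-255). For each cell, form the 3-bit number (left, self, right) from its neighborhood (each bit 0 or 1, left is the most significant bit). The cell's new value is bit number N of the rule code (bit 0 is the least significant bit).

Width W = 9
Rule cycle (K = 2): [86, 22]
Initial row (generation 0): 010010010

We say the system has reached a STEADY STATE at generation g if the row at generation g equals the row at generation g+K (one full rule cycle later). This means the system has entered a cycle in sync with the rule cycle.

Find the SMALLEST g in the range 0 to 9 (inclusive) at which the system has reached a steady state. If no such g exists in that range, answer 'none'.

Gen 0: 010010010
Gen 1 (rule 86): 111111111
Gen 2 (rule 22): 000000000
Gen 3 (rule 86): 000000000
Gen 4 (rule 22): 000000000
Gen 5 (rule 86): 000000000
Gen 6 (rule 22): 000000000
Gen 7 (rule 86): 000000000
Gen 8 (rule 22): 000000000
Gen 9 (rule 86): 000000000
Gen 10 (rule 22): 000000000
Gen 11 (rule 86): 000000000

Answer: 2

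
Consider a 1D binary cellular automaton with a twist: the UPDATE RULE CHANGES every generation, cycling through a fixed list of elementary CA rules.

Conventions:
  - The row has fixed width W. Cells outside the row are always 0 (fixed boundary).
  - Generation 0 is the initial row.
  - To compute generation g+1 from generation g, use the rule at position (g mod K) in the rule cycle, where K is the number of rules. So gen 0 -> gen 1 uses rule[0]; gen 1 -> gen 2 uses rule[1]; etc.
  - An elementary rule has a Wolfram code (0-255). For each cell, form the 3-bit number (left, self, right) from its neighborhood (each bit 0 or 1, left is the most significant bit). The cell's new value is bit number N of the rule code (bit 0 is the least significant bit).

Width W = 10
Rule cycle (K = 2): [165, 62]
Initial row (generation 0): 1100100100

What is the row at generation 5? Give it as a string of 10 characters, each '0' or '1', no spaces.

Answer: 1101001101

Derivation:
Gen 0: 1100100100
Gen 1 (rule 165): 0000100101
Gen 2 (rule 62): 0001111111
Gen 3 (rule 165): 1100111110
Gen 4 (rule 62): 1011100001
Gen 5 (rule 165): 1101001101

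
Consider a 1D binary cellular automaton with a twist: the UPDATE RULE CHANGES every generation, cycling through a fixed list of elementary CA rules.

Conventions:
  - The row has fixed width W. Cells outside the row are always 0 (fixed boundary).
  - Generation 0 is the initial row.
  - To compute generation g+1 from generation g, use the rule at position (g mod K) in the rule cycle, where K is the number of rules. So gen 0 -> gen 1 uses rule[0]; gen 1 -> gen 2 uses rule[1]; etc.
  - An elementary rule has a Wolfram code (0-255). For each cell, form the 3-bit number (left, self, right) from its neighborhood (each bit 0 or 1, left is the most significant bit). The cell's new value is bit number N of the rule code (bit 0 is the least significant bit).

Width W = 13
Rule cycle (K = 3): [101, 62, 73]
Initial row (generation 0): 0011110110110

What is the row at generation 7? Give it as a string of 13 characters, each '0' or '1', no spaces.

Answer: 1111011011001

Derivation:
Gen 0: 0011110110110
Gen 1 (rule 101): 1000011011010
Gen 2 (rule 62): 1100110110111
Gen 3 (rule 73): 1100110110101
Gen 4 (rule 101): 0100011011111
Gen 5 (rule 62): 1110110110000
Gen 6 (rule 73): 1010110110111
Gen 7 (rule 101): 1111011011001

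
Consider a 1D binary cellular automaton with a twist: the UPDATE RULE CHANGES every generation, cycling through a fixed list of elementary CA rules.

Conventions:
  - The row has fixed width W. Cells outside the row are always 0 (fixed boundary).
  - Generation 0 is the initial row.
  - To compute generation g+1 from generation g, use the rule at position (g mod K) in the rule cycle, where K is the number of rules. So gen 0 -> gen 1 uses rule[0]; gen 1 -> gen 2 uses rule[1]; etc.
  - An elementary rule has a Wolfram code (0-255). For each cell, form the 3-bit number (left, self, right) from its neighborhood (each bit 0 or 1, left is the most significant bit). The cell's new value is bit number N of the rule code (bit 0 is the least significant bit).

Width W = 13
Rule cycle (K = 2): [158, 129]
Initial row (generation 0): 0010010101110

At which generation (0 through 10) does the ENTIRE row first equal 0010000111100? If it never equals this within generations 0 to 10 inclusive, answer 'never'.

Gen 0: 0010010101110
Gen 1 (rule 158): 0111110101101
Gen 2 (rule 129): 0011100000000
Gen 3 (rule 158): 0111010000000
Gen 4 (rule 129): 0010000111111
Gen 5 (rule 158): 0111001111110
Gen 6 (rule 129): 0010000111100
Gen 7 (rule 158): 0111001111010
Gen 8 (rule 129): 0010000110000
Gen 9 (rule 158): 0111001101000
Gen 10 (rule 129): 0010000000011

Answer: 6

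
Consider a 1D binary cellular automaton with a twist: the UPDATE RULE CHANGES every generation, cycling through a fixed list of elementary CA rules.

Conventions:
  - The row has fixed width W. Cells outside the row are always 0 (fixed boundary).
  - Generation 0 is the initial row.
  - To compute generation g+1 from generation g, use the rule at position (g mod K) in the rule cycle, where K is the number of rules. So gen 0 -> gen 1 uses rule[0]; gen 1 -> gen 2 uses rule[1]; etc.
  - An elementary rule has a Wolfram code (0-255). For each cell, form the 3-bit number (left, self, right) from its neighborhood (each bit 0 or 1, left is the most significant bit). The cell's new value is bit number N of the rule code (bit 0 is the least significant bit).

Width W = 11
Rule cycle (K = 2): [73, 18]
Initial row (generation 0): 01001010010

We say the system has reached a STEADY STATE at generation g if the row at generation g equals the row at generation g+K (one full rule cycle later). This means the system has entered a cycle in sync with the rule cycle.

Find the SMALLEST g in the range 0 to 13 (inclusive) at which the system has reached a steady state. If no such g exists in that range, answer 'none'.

Gen 0: 01001010010
Gen 1 (rule 73): 00000000000
Gen 2 (rule 18): 00000000000
Gen 3 (rule 73): 11111111111
Gen 4 (rule 18): 00000000000
Gen 5 (rule 73): 11111111111
Gen 6 (rule 18): 00000000000
Gen 7 (rule 73): 11111111111
Gen 8 (rule 18): 00000000000
Gen 9 (rule 73): 11111111111
Gen 10 (rule 18): 00000000000
Gen 11 (rule 73): 11111111111
Gen 12 (rule 18): 00000000000
Gen 13 (rule 73): 11111111111
Gen 14 (rule 18): 00000000000
Gen 15 (rule 73): 11111111111

Answer: 2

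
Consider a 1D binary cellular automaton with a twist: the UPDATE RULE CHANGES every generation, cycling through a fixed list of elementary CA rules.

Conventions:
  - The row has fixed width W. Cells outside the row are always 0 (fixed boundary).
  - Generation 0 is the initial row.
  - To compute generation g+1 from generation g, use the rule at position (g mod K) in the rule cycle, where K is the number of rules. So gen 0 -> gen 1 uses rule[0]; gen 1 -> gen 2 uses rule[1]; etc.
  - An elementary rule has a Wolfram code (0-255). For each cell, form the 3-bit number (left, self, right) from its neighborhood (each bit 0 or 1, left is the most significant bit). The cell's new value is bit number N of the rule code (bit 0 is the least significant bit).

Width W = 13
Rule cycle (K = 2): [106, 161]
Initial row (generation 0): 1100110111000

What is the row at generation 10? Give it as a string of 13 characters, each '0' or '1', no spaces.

Gen 0: 1100110111000
Gen 1 (rule 106): 1101111101000
Gen 2 (rule 161): 0010111010011
Gen 3 (rule 106): 0101101100111
Gen 4 (rule 161): 0010010000010
Gen 5 (rule 106): 0100100000100
Gen 6 (rule 161): 0000001110001
Gen 7 (rule 106): 0000011010010
Gen 8 (rule 161): 1111000100000
Gen 9 (rule 106): 1001001000000
Gen 10 (rule 161): 0000000011111

Answer: 0000000011111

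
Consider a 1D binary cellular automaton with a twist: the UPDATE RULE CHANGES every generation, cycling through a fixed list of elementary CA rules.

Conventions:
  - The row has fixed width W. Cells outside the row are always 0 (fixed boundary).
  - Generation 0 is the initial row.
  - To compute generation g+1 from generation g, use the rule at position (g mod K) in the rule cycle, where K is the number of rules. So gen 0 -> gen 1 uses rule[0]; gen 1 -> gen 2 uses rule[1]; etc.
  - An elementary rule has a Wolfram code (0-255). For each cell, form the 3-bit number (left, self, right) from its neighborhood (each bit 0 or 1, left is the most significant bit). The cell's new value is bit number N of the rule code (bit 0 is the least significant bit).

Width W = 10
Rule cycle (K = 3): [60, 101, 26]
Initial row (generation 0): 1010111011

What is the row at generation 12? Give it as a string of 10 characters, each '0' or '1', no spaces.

Answer: 0111011100

Derivation:
Gen 0: 1010111011
Gen 1 (rule 60): 1111100110
Gen 2 (rule 101): 0000100010
Gen 3 (rule 26): 0001010101
Gen 4 (rule 60): 0001111111
Gen 5 (rule 101): 1100000001
Gen 6 (rule 26): 1010000010
Gen 7 (rule 60): 1111000011
Gen 8 (rule 101): 0001011001
Gen 9 (rule 26): 0010010110
Gen 10 (rule 60): 0011011101
Gen 11 (rule 101): 1001100111
Gen 12 (rule 26): 0111011100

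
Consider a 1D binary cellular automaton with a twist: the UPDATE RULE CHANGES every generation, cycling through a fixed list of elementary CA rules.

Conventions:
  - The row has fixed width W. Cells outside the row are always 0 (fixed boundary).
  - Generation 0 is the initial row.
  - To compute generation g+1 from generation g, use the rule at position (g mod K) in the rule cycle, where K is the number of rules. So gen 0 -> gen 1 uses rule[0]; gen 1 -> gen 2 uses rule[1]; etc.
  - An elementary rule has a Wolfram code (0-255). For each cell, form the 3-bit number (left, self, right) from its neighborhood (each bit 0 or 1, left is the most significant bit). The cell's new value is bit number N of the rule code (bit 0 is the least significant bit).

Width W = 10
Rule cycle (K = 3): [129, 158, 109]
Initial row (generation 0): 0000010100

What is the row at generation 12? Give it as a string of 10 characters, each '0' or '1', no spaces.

Answer: 1011111111

Derivation:
Gen 0: 0000010100
Gen 1 (rule 129): 1111000001
Gen 2 (rule 158): 1110100011
Gen 3 (rule 109): 1011101011
Gen 4 (rule 129): 0001000000
Gen 5 (rule 158): 0011100000
Gen 6 (rule 109): 1010101111
Gen 7 (rule 129): 0000000110
Gen 8 (rule 158): 0000001101
Gen 9 (rule 109): 1111101111
Gen 10 (rule 129): 0111000110
Gen 11 (rule 158): 1110101101
Gen 12 (rule 109): 1011111111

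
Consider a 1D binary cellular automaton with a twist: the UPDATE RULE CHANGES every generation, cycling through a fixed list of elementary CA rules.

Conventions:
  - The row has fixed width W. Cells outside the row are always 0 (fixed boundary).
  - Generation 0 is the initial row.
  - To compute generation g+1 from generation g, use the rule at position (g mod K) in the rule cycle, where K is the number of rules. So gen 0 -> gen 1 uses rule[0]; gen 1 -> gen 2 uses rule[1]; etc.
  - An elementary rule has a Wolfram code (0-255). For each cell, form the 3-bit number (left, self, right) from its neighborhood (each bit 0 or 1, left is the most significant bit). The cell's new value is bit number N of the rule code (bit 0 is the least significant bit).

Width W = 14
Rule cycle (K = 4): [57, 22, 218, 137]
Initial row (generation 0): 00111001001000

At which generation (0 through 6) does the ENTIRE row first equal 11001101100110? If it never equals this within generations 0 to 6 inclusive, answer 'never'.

Answer: never

Derivation:
Gen 0: 00111001001000
Gen 1 (rule 57): 10100100100111
Gen 2 (rule 22): 10111111111000
Gen 3 (rule 218): 00111111111100
Gen 4 (rule 137): 10111111111001
Gen 5 (rule 57): 01100000000100
Gen 6 (rule 22): 10010000001110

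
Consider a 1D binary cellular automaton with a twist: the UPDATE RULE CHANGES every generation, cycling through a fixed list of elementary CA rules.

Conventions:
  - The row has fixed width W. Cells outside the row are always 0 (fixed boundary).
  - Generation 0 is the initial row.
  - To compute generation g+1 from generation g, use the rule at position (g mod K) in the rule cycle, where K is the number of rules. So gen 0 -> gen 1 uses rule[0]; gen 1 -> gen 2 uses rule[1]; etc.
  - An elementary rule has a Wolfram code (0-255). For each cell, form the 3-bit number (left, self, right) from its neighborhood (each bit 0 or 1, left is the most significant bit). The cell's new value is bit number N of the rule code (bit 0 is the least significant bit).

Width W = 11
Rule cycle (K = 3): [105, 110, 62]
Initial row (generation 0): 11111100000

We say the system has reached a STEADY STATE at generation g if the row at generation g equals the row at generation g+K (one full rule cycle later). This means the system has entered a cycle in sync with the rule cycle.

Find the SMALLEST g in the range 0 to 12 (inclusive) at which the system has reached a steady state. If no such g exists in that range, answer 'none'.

Gen 0: 11111100000
Gen 1 (rule 105): 10000101111
Gen 2 (rule 110): 10001111001
Gen 3 (rule 62): 11011000111
Gen 4 (rule 105): 11111010101
Gen 5 (rule 110): 10001111111
Gen 6 (rule 62): 11011000000
Gen 7 (rule 105): 11111011111
Gen 8 (rule 110): 10001110001
Gen 9 (rule 62): 11011001011
Gen 10 (rule 105): 11111000111
Gen 11 (rule 110): 10001001101
Gen 12 (rule 62): 11011111011
Gen 13 (rule 105): 11110001111
Gen 14 (rule 110): 10010011001
Gen 15 (rule 62): 11111110111

Answer: none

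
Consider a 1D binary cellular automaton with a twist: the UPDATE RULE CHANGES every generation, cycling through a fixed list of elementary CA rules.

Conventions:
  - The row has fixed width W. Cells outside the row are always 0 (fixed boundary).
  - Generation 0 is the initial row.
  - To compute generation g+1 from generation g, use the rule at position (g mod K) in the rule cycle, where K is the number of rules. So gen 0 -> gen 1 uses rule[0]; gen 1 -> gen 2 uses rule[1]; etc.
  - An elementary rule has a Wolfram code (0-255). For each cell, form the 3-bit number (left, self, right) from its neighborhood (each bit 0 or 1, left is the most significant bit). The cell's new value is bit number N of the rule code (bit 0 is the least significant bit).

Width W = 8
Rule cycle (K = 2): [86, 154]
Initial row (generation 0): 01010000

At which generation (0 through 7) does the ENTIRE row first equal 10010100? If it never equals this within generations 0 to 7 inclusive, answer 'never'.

Answer: 2

Derivation:
Gen 0: 01010000
Gen 1 (rule 86): 11011000
Gen 2 (rule 154): 10010100
Gen 3 (rule 86): 11110110
Gen 4 (rule 154): 11100101
Gen 5 (rule 86): 00111101
Gen 6 (rule 154): 01111000
Gen 7 (rule 86): 10001100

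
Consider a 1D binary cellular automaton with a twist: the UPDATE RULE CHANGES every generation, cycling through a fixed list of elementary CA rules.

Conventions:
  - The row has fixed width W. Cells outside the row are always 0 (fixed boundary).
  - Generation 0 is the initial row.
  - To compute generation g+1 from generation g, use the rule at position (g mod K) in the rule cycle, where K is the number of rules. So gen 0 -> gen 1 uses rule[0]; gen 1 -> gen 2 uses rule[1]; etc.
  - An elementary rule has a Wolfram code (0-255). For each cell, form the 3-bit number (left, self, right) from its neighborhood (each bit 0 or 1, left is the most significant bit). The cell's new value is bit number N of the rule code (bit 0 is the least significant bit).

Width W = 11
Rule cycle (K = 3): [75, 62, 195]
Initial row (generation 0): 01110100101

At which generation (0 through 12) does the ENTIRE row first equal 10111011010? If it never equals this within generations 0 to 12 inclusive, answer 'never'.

Gen 0: 01110100101
Gen 1 (rule 75): 11010001000
Gen 2 (rule 62): 10111011100
Gen 3 (rule 195): 00011001101
Gen 4 (rule 75): 11111011100
Gen 5 (rule 62): 10000110010
Gen 6 (rule 195): 00111010100
Gen 7 (rule 75): 11101000001
Gen 8 (rule 62): 10011100011
Gen 9 (rule 195): 00101101101
Gen 10 (rule 75): 11001101100
Gen 11 (rule 62): 10111011010
Gen 12 (rule 195): 00011001000

Answer: 11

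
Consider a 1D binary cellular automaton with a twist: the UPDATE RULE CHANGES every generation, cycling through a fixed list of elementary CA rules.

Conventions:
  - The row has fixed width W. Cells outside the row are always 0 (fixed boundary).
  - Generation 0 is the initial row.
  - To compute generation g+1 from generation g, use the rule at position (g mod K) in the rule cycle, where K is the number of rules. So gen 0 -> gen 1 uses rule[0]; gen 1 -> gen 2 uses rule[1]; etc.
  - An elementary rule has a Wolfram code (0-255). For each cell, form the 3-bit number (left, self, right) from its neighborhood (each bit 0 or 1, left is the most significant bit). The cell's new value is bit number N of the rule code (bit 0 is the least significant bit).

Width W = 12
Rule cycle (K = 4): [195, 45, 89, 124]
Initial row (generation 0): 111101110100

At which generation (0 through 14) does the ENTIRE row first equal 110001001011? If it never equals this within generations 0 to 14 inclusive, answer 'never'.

Answer: 5

Derivation:
Gen 0: 111101110100
Gen 1 (rule 195): 011100110001
Gen 2 (rule 45): 010000100101
Gen 3 (rule 89): 001110010000
Gen 4 (rule 124): 001011011000
Gen 5 (rule 195): 110001001011
Gen 6 (rule 45): 100101001110
Gen 7 (rule 89): 010000101011
Gen 8 (rule 124): 011000111111
Gen 9 (rule 195): 101011011111
Gen 10 (rule 45): 111110110000
Gen 11 (rule 89): 100010111111
Gen 12 (rule 124): 110011100001
Gen 13 (rule 195): 010101101110
Gen 14 (rule 45): 011111011000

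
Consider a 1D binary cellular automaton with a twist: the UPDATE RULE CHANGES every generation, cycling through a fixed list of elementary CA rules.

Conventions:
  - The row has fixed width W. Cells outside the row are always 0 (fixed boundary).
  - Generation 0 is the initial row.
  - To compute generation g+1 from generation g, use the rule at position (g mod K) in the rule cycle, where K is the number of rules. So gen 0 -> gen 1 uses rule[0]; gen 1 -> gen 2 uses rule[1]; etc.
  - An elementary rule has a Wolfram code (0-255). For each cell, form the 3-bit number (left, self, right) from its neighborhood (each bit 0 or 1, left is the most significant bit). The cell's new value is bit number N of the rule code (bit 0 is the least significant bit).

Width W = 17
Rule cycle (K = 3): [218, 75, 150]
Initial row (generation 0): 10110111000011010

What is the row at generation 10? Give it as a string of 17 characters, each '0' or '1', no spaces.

Gen 0: 10110111000011010
Gen 1 (rule 218): 00110111100111001
Gen 2 (rule 75): 11110100101101010
Gen 3 (rule 150): 01100111100001011
Gen 4 (rule 218): 11111111110010011
Gen 5 (rule 75): 10000000010100111
Gen 6 (rule 150): 11000000110111010
Gen 7 (rule 218): 11100001110111001
Gen 8 (rule 75): 10101111010101010
Gen 9 (rule 150): 10100110010101011
Gen 10 (rule 218): 00011111100000011

Answer: 00011111100000011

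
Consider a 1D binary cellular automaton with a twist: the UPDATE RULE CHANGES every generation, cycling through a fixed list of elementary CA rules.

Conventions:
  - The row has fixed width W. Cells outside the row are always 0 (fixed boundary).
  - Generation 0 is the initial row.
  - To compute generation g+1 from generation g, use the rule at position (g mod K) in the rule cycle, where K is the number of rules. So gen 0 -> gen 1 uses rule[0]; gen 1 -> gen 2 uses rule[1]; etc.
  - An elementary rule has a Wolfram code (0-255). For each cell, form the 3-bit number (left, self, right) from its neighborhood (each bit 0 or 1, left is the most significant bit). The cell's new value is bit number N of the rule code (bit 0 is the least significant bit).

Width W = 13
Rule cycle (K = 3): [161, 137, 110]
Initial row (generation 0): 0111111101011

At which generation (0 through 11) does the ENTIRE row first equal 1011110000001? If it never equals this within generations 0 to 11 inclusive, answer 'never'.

Gen 0: 0111111101011
Gen 1 (rule 161): 0011111010100
Gen 2 (rule 137): 1011110000001
Gen 3 (rule 110): 1110010000011
Gen 4 (rule 161): 0100000111000
Gen 5 (rule 137): 0001110110011
Gen 6 (rule 110): 0011011110111
Gen 7 (rule 161): 1000101101010
Gen 8 (rule 137): 0010001000000
Gen 9 (rule 110): 0110011000000
Gen 10 (rule 161): 0000000011111
Gen 11 (rule 137): 1111111011110

Answer: 2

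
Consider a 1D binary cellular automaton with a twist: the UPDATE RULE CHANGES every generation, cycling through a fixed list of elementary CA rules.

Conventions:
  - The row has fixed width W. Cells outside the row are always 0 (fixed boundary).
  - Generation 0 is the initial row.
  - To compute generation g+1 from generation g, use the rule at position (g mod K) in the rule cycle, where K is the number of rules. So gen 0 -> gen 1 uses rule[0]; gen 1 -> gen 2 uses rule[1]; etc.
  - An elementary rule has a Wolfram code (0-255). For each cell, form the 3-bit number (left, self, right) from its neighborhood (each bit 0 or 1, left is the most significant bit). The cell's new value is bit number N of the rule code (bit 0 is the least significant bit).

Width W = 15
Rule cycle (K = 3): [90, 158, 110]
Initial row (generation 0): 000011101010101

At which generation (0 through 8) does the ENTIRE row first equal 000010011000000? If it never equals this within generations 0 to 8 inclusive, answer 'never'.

Answer: never

Derivation:
Gen 0: 000011101010101
Gen 1 (rule 90): 000110100000000
Gen 2 (rule 158): 001100110000000
Gen 3 (rule 110): 011101110000000
Gen 4 (rule 90): 110101011000000
Gen 5 (rule 158): 100101010100000
Gen 6 (rule 110): 101111111100000
Gen 7 (rule 90): 001000000110000
Gen 8 (rule 158): 011100001101000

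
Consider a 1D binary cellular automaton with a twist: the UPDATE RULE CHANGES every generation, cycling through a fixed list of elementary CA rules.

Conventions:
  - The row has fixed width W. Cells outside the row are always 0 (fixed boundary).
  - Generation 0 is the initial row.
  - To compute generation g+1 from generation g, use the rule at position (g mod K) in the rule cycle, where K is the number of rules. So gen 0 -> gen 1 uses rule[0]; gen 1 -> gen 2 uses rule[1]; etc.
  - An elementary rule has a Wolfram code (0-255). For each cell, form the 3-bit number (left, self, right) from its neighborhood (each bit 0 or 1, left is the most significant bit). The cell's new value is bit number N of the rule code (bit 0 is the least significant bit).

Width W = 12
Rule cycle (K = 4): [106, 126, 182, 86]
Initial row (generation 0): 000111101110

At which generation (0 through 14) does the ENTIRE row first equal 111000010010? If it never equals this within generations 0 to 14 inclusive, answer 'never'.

Answer: 9

Derivation:
Gen 0: 000111101110
Gen 1 (rule 106): 001100111010
Gen 2 (rule 126): 011111101111
Gen 3 (rule 182): 101111010110
Gen 4 (rule 86): 100001010011
Gen 5 (rule 106): 000010100111
Gen 6 (rule 126): 000111111101
Gen 7 (rule 182): 001011111011
Gen 8 (rule 86): 011000001001
Gen 9 (rule 106): 111000010010
Gen 10 (rule 126): 101100111111
Gen 11 (rule 182): 110011011110
Gen 12 (rule 86): 011101000011
Gen 13 (rule 106): 110110000111
Gen 14 (rule 126): 111111001101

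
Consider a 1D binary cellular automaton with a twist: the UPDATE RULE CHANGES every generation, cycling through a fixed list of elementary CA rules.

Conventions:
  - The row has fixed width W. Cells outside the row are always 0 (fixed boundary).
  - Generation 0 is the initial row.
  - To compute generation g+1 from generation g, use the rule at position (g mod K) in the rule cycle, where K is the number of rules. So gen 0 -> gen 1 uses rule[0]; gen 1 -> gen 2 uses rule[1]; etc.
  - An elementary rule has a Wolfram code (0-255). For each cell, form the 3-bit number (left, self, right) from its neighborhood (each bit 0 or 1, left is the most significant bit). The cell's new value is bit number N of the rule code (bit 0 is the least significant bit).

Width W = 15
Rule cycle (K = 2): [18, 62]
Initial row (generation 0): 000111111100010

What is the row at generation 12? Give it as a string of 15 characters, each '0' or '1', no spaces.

Answer: 000111011101110

Derivation:
Gen 0: 000111111100010
Gen 1 (rule 18): 001000000010101
Gen 2 (rule 62): 011100000111111
Gen 3 (rule 18): 100010001000000
Gen 4 (rule 62): 110111011100000
Gen 5 (rule 18): 000000000010000
Gen 6 (rule 62): 000000000111000
Gen 7 (rule 18): 000000001000100
Gen 8 (rule 62): 000000011101110
Gen 9 (rule 18): 000000100000001
Gen 10 (rule 62): 000001110000011
Gen 11 (rule 18): 000010001000100
Gen 12 (rule 62): 000111011101110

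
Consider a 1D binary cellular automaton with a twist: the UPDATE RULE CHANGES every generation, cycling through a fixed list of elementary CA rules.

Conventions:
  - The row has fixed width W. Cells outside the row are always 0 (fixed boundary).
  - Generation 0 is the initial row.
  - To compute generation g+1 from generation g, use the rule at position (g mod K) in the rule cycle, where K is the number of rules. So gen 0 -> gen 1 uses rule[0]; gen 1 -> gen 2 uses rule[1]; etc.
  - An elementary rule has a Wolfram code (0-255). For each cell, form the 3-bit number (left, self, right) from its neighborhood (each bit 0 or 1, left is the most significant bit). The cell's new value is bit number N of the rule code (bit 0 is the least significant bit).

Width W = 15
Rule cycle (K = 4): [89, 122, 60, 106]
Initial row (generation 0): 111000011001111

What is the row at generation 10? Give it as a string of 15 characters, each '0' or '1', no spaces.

Answer: 111100011001101

Derivation:
Gen 0: 111000011001111
Gen 1 (rule 89): 101111011101001
Gen 2 (rule 122): 011001110110110
Gen 3 (rule 60): 010101001101101
Gen 4 (rule 106): 101010011111110
Gen 5 (rule 89): 000001010000011
Gen 6 (rule 122): 000010101000111
Gen 7 (rule 60): 000011111100100
Gen 8 (rule 106): 000110000101000
Gen 9 (rule 89): 110111110000111
Gen 10 (rule 122): 111100011001101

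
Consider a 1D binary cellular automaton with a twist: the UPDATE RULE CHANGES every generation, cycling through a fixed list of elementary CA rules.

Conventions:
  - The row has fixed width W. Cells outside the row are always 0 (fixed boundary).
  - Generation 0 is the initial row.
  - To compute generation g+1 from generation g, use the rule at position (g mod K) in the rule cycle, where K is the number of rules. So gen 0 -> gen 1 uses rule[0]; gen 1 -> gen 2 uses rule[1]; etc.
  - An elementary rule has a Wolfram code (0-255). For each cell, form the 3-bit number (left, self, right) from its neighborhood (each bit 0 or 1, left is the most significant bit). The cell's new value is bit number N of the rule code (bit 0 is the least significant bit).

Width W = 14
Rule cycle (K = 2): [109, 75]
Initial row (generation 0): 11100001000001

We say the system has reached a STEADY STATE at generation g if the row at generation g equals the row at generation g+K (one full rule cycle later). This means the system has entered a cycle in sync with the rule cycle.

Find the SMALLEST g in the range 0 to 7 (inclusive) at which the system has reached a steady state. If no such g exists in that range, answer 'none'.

Answer: none

Derivation:
Gen 0: 11100001000001
Gen 1 (rule 109): 10101101011101
Gen 2 (rule 75): 00001100010100
Gen 3 (rule 109): 11101101011101
Gen 4 (rule 75): 10101100010100
Gen 5 (rule 109): 11111101011101
Gen 6 (rule 75): 10000100010100
Gen 7 (rule 109): 10110101011101
Gen 8 (rule 75): 00110000010100
Gen 9 (rule 109): 10110111011101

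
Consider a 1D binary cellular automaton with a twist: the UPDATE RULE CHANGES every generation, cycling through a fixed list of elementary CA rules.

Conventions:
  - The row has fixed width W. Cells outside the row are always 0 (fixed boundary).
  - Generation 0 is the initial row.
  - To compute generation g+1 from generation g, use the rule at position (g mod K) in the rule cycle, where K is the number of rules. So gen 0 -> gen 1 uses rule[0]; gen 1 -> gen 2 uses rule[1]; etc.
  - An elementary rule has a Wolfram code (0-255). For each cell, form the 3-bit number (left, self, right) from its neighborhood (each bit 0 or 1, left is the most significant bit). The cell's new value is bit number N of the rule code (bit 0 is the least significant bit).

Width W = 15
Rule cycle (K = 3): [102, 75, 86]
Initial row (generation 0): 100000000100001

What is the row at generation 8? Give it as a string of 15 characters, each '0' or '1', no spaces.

Gen 0: 100000000100001
Gen 1 (rule 102): 100000001100011
Gen 2 (rule 75): 001111111101111
Gen 3 (rule 86): 010000000100001
Gen 4 (rule 102): 110000001100011
Gen 5 (rule 75): 110111111101111
Gen 6 (rule 86): 010000000100001
Gen 7 (rule 102): 110000001100011
Gen 8 (rule 75): 110111111101111

Answer: 110111111101111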